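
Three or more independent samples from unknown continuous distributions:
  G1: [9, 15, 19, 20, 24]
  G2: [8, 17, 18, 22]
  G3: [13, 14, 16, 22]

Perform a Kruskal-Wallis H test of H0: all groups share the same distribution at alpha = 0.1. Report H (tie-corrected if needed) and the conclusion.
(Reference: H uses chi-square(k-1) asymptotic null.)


Step 1: Combine all N = 13 observations and assign midranks.
sorted (value, group, rank): (8,G2,1), (9,G1,2), (13,G3,3), (14,G3,4), (15,G1,5), (16,G3,6), (17,G2,7), (18,G2,8), (19,G1,9), (20,G1,10), (22,G2,11.5), (22,G3,11.5), (24,G1,13)
Step 2: Sum ranks within each group.
R_1 = 39 (n_1 = 5)
R_2 = 27.5 (n_2 = 4)
R_3 = 24.5 (n_3 = 4)
Step 3: H = 12/(N(N+1)) * sum(R_i^2/n_i) - 3(N+1)
     = 12/(13*14) * (39^2/5 + 27.5^2/4 + 24.5^2/4) - 3*14
     = 0.065934 * 643.325 - 42
     = 0.417033.
Step 4: Ties present; correction factor C = 1 - 6/(13^3 - 13) = 0.997253. Corrected H = 0.417033 / 0.997253 = 0.418182.
Step 5: Under H0, H ~ chi^2(2); p-value = 0.811321.
Step 6: alpha = 0.1. fail to reject H0.

H = 0.4182, df = 2, p = 0.811321, fail to reject H0.


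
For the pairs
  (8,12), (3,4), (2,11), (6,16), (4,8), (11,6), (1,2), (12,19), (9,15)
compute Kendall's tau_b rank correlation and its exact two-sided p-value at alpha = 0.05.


Step 1: Enumerate the 36 unordered pairs (i,j) with i<j and classify each by sign(x_j-x_i) * sign(y_j-y_i).
  (1,2):dx=-5,dy=-8->C; (1,3):dx=-6,dy=-1->C; (1,4):dx=-2,dy=+4->D; (1,5):dx=-4,dy=-4->C
  (1,6):dx=+3,dy=-6->D; (1,7):dx=-7,dy=-10->C; (1,8):dx=+4,dy=+7->C; (1,9):dx=+1,dy=+3->C
  (2,3):dx=-1,dy=+7->D; (2,4):dx=+3,dy=+12->C; (2,5):dx=+1,dy=+4->C; (2,6):dx=+8,dy=+2->C
  (2,7):dx=-2,dy=-2->C; (2,8):dx=+9,dy=+15->C; (2,9):dx=+6,dy=+11->C; (3,4):dx=+4,dy=+5->C
  (3,5):dx=+2,dy=-3->D; (3,6):dx=+9,dy=-5->D; (3,7):dx=-1,dy=-9->C; (3,8):dx=+10,dy=+8->C
  (3,9):dx=+7,dy=+4->C; (4,5):dx=-2,dy=-8->C; (4,6):dx=+5,dy=-10->D; (4,7):dx=-5,dy=-14->C
  (4,8):dx=+6,dy=+3->C; (4,9):dx=+3,dy=-1->D; (5,6):dx=+7,dy=-2->D; (5,7):dx=-3,dy=-6->C
  (5,8):dx=+8,dy=+11->C; (5,9):dx=+5,dy=+7->C; (6,7):dx=-10,dy=-4->C; (6,8):dx=+1,dy=+13->C
  (6,9):dx=-2,dy=+9->D; (7,8):dx=+11,dy=+17->C; (7,9):dx=+8,dy=+13->C; (8,9):dx=-3,dy=-4->C
Step 2: C = 27, D = 9, total pairs = 36.
Step 3: tau = (C - D)/(n(n-1)/2) = (27 - 9)/36 = 0.500000.
Step 4: Exact two-sided p-value (enumerate n! = 362880 permutations of y under H0): p = 0.075176.
Step 5: alpha = 0.05. fail to reject H0.

tau_b = 0.5000 (C=27, D=9), p = 0.075176, fail to reject H0.


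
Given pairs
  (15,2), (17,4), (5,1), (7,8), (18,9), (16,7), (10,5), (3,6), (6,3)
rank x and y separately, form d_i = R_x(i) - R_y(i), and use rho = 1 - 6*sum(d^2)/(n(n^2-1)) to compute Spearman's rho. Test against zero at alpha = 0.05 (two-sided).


Step 1: Rank x and y separately (midranks; no ties here).
rank(x): 15->6, 17->8, 5->2, 7->4, 18->9, 16->7, 10->5, 3->1, 6->3
rank(y): 2->2, 4->4, 1->1, 8->8, 9->9, 7->7, 5->5, 6->6, 3->3
Step 2: d_i = R_x(i) - R_y(i); compute d_i^2.
  (6-2)^2=16, (8-4)^2=16, (2-1)^2=1, (4-8)^2=16, (9-9)^2=0, (7-7)^2=0, (5-5)^2=0, (1-6)^2=25, (3-3)^2=0
sum(d^2) = 74.
Step 3: rho = 1 - 6*74 / (9*(9^2 - 1)) = 1 - 444/720 = 0.383333.
Step 4: Under H0, t = rho * sqrt((n-2)/(1-rho^2)) = 1.0981 ~ t(7).
Step 5: Two-sided p-value from the t-distribution with 7 df = 0.308495.
Step 6: alpha = 0.05. fail to reject H0.

rho = 0.3833, p = 0.308495, fail to reject H0 at alpha = 0.05.


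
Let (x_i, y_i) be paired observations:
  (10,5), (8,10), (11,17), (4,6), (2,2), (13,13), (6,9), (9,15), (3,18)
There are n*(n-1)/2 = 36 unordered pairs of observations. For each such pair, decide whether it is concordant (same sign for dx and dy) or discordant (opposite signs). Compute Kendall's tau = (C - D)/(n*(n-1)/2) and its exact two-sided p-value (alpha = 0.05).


Step 1: Enumerate the 36 unordered pairs (i,j) with i<j and classify each by sign(x_j-x_i) * sign(y_j-y_i).
  (1,2):dx=-2,dy=+5->D; (1,3):dx=+1,dy=+12->C; (1,4):dx=-6,dy=+1->D; (1,5):dx=-8,dy=-3->C
  (1,6):dx=+3,dy=+8->C; (1,7):dx=-4,dy=+4->D; (1,8):dx=-1,dy=+10->D; (1,9):dx=-7,dy=+13->D
  (2,3):dx=+3,dy=+7->C; (2,4):dx=-4,dy=-4->C; (2,5):dx=-6,dy=-8->C; (2,6):dx=+5,dy=+3->C
  (2,7):dx=-2,dy=-1->C; (2,8):dx=+1,dy=+5->C; (2,9):dx=-5,dy=+8->D; (3,4):dx=-7,dy=-11->C
  (3,5):dx=-9,dy=-15->C; (3,6):dx=+2,dy=-4->D; (3,7):dx=-5,dy=-8->C; (3,8):dx=-2,dy=-2->C
  (3,9):dx=-8,dy=+1->D; (4,5):dx=-2,dy=-4->C; (4,6):dx=+9,dy=+7->C; (4,7):dx=+2,dy=+3->C
  (4,8):dx=+5,dy=+9->C; (4,9):dx=-1,dy=+12->D; (5,6):dx=+11,dy=+11->C; (5,7):dx=+4,dy=+7->C
  (5,8):dx=+7,dy=+13->C; (5,9):dx=+1,dy=+16->C; (6,7):dx=-7,dy=-4->C; (6,8):dx=-4,dy=+2->D
  (6,9):dx=-10,dy=+5->D; (7,8):dx=+3,dy=+6->C; (7,9):dx=-3,dy=+9->D; (8,9):dx=-6,dy=+3->D
Step 2: C = 23, D = 13, total pairs = 36.
Step 3: tau = (C - D)/(n(n-1)/2) = (23 - 13)/36 = 0.277778.
Step 4: Exact two-sided p-value (enumerate n! = 362880 permutations of y under H0): p = 0.358488.
Step 5: alpha = 0.05. fail to reject H0.

tau_b = 0.2778 (C=23, D=13), p = 0.358488, fail to reject H0.


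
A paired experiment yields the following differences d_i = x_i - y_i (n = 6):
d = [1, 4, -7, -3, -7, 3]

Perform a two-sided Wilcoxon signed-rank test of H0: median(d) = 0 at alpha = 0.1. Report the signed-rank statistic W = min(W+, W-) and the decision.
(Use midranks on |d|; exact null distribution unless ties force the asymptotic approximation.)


Step 1: Drop any zero differences (none here) and take |d_i|.
|d| = [1, 4, 7, 3, 7, 3]
Step 2: Midrank |d_i| (ties get averaged ranks).
ranks: |1|->1, |4|->4, |7|->5.5, |3|->2.5, |7|->5.5, |3|->2.5
Step 3: Attach original signs; sum ranks with positive sign and with negative sign.
W+ = 1 + 4 + 2.5 = 7.5
W- = 5.5 + 2.5 + 5.5 = 13.5
(Check: W+ + W- = 21 should equal n(n+1)/2 = 21.)
Step 4: Test statistic W = min(W+, W-) = 7.5.
Step 5: Ties in |d|, so use the tie-corrected normal approximation.
        E[W] = n(n+1)/4 = 6*7/4 = 10.5.
        Tie groups: |d|=3 (t=2), |d|=7 (t=2); sum(t^3 - t) = 12.
        Var[W] = n(n+1)(2n+1)/24 - sum(t^3-t)/48 = 546/24 - 12/48 = 22.5.
        z = (W - E[W]) / sqrt(Var[W]) = (7.5 - 10.5) / 4.7434 = -0.6325.
        Two-sided p = 2*Phi(z) = 0.527089.
Step 6: alpha = 0.1. fail to reject H0.

W+ = 7.5, W- = 13.5, W = min = 7.5, p = 0.527089, fail to reject H0.


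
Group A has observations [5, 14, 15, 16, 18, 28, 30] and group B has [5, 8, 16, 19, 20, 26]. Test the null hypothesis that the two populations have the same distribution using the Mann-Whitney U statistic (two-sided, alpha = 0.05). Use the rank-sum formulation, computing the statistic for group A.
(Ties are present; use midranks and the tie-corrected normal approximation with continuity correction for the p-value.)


Step 1: Combine and sort all 13 observations; assign midranks.
sorted (value, group): (5,X), (5,Y), (8,Y), (14,X), (15,X), (16,X), (16,Y), (18,X), (19,Y), (20,Y), (26,Y), (28,X), (30,X)
ranks: 5->1.5, 5->1.5, 8->3, 14->4, 15->5, 16->6.5, 16->6.5, 18->8, 19->9, 20->10, 26->11, 28->12, 30->13
Step 2: Rank sum for X: R1 = 1.5 + 4 + 5 + 6.5 + 8 + 12 + 13 = 50.
Step 3: U_X = R1 - n1(n1+1)/2 = 50 - 7*8/2 = 50 - 28 = 22.
       U_Y = n1*n2 - U_X = 42 - 22 = 20.
Step 4: Ties are present, so use the tie-corrected normal approximation (with continuity correction) for the p-value.
Step 5: p-value = 0.942900; compare to alpha = 0.05. fail to reject H0.

U_X = 22, p = 0.942900, fail to reject H0 at alpha = 0.05.


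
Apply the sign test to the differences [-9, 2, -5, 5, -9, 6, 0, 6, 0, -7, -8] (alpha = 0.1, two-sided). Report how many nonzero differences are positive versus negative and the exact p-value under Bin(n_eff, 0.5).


Step 1: Discard zero differences. Original n = 11; n_eff = number of nonzero differences = 9.
Nonzero differences (with sign): -9, +2, -5, +5, -9, +6, +6, -7, -8
Step 2: Count signs: positive = 4, negative = 5.
Step 3: Under H0: P(positive) = 0.5, so the number of positives S ~ Bin(9, 0.5).
Step 4: Two-sided exact p-value = sum of Bin(9,0.5) probabilities at or below the observed probability = 1.000000.
Step 5: alpha = 0.1. fail to reject H0.

n_eff = 9, pos = 4, neg = 5, p = 1.000000, fail to reject H0.


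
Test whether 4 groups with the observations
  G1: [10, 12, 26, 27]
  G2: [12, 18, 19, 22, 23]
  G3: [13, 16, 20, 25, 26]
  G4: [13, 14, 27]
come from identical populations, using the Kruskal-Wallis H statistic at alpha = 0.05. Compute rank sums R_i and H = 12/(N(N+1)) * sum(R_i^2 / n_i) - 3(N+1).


Step 1: Combine all N = 17 observations and assign midranks.
sorted (value, group, rank): (10,G1,1), (12,G1,2.5), (12,G2,2.5), (13,G3,4.5), (13,G4,4.5), (14,G4,6), (16,G3,7), (18,G2,8), (19,G2,9), (20,G3,10), (22,G2,11), (23,G2,12), (25,G3,13), (26,G1,14.5), (26,G3,14.5), (27,G1,16.5), (27,G4,16.5)
Step 2: Sum ranks within each group.
R_1 = 34.5 (n_1 = 4)
R_2 = 42.5 (n_2 = 5)
R_3 = 49 (n_3 = 5)
R_4 = 27 (n_4 = 3)
Step 3: H = 12/(N(N+1)) * sum(R_i^2/n_i) - 3(N+1)
     = 12/(17*18) * (34.5^2/4 + 42.5^2/5 + 49^2/5 + 27^2/3) - 3*18
     = 0.039216 * 1382.01 - 54
     = 0.196569.
Step 4: Ties present; correction factor C = 1 - 24/(17^3 - 17) = 0.995098. Corrected H = 0.196569 / 0.995098 = 0.197537.
Step 5: Under H0, H ~ chi^2(3); p-value = 0.977986.
Step 6: alpha = 0.05. fail to reject H0.

H = 0.1975, df = 3, p = 0.977986, fail to reject H0.


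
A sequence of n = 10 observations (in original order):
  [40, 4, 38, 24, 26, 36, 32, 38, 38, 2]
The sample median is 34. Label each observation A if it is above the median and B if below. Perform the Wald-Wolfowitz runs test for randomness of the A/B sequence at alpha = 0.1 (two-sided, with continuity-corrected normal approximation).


Step 1: Compute median = 34; label A = above, B = below.
Labels in order: ABABBABAAB  (n_A = 5, n_B = 5)
Step 2: Count runs R = 8.
Step 3: Under H0 (random ordering), E[R] = 2*n_A*n_B/(n_A+n_B) + 1 = 2*5*5/10 + 1 = 6.0000.
        Var[R] = 2*n_A*n_B*(2*n_A*n_B - n_A - n_B) / ((n_A+n_B)^2 * (n_A+n_B-1)) = 2000/900 = 2.2222.
        SD[R] = 1.4907.
Step 4: Continuity-corrected z = (R - 0.5 - E[R]) / SD[R] = (8 - 0.5 - 6.0000) / 1.4907 = 1.0062.
Step 5: Two-sided p-value via normal approximation = 2*(1 - Phi(|z|)) = 0.314305.
Step 6: alpha = 0.1. fail to reject H0.

R = 8, z = 1.0062, p = 0.314305, fail to reject H0.


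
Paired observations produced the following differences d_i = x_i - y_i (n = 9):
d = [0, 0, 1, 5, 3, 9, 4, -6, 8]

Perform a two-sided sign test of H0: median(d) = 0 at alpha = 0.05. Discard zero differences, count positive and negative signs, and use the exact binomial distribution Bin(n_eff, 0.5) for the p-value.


Step 1: Discard zero differences. Original n = 9; n_eff = number of nonzero differences = 7.
Nonzero differences (with sign): +1, +5, +3, +9, +4, -6, +8
Step 2: Count signs: positive = 6, negative = 1.
Step 3: Under H0: P(positive) = 0.5, so the number of positives S ~ Bin(7, 0.5).
Step 4: Two-sided exact p-value = sum of Bin(7,0.5) probabilities at or below the observed probability = 0.125000.
Step 5: alpha = 0.05. fail to reject H0.

n_eff = 7, pos = 6, neg = 1, p = 0.125000, fail to reject H0.


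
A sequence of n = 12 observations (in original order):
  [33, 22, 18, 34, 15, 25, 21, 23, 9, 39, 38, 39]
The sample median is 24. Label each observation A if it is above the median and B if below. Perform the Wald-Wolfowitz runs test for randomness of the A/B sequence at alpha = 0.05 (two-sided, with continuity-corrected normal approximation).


Step 1: Compute median = 24; label A = above, B = below.
Labels in order: ABBABABBBAAA  (n_A = 6, n_B = 6)
Step 2: Count runs R = 7.
Step 3: Under H0 (random ordering), E[R] = 2*n_A*n_B/(n_A+n_B) + 1 = 2*6*6/12 + 1 = 7.0000.
        Var[R] = 2*n_A*n_B*(2*n_A*n_B - n_A - n_B) / ((n_A+n_B)^2 * (n_A+n_B-1)) = 4320/1584 = 2.7273.
        SD[R] = 1.6514.
Step 4: R = E[R], so z = 0 with no continuity correction.
Step 5: Two-sided p-value via normal approximation = 2*(1 - Phi(|z|)) = 1.000000.
Step 6: alpha = 0.05. fail to reject H0.

R = 7, z = 0.0000, p = 1.000000, fail to reject H0.


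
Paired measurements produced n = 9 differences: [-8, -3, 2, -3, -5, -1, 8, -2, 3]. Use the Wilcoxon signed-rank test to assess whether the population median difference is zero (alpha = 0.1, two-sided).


Step 1: Drop any zero differences (none here) and take |d_i|.
|d| = [8, 3, 2, 3, 5, 1, 8, 2, 3]
Step 2: Midrank |d_i| (ties get averaged ranks).
ranks: |8|->8.5, |3|->5, |2|->2.5, |3|->5, |5|->7, |1|->1, |8|->8.5, |2|->2.5, |3|->5
Step 3: Attach original signs; sum ranks with positive sign and with negative sign.
W+ = 2.5 + 8.5 + 5 = 16
W- = 8.5 + 5 + 5 + 7 + 1 + 2.5 = 29
(Check: W+ + W- = 45 should equal n(n+1)/2 = 45.)
Step 4: Test statistic W = min(W+, W-) = 16.
Step 5: Ties in |d|, so use the tie-corrected normal approximation.
        E[W] = n(n+1)/4 = 9*10/4 = 22.5.
        Tie groups: |d|=2 (t=2), |d|=3 (t=3), |d|=8 (t=2); sum(t^3 - t) = 36.
        Var[W] = n(n+1)(2n+1)/24 - sum(t^3-t)/48 = 1710/24 - 36/48 = 70.5.
        z = (W - E[W]) / sqrt(Var[W]) = (16 - 22.5) / 8.3964 = -0.7741.
        Two-sided p = 2*Phi(z) = 0.438849.
Step 6: alpha = 0.1. fail to reject H0.

W+ = 16, W- = 29, W = min = 16, p = 0.438849, fail to reject H0.


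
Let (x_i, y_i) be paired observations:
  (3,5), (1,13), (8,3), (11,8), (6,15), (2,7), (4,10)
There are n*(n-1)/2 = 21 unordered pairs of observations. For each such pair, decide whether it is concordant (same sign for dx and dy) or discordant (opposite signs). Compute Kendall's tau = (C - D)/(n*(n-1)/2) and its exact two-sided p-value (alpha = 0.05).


Step 1: Enumerate the 21 unordered pairs (i,j) with i<j and classify each by sign(x_j-x_i) * sign(y_j-y_i).
  (1,2):dx=-2,dy=+8->D; (1,3):dx=+5,dy=-2->D; (1,4):dx=+8,dy=+3->C; (1,5):dx=+3,dy=+10->C
  (1,6):dx=-1,dy=+2->D; (1,7):dx=+1,dy=+5->C; (2,3):dx=+7,dy=-10->D; (2,4):dx=+10,dy=-5->D
  (2,5):dx=+5,dy=+2->C; (2,6):dx=+1,dy=-6->D; (2,7):dx=+3,dy=-3->D; (3,4):dx=+3,dy=+5->C
  (3,5):dx=-2,dy=+12->D; (3,6):dx=-6,dy=+4->D; (3,7):dx=-4,dy=+7->D; (4,5):dx=-5,dy=+7->D
  (4,6):dx=-9,dy=-1->C; (4,7):dx=-7,dy=+2->D; (5,6):dx=-4,dy=-8->C; (5,7):dx=-2,dy=-5->C
  (6,7):dx=+2,dy=+3->C
Step 2: C = 9, D = 12, total pairs = 21.
Step 3: tau = (C - D)/(n(n-1)/2) = (9 - 12)/21 = -0.142857.
Step 4: Exact two-sided p-value (enumerate n! = 5040 permutations of y under H0): p = 0.772619.
Step 5: alpha = 0.05. fail to reject H0.

tau_b = -0.1429 (C=9, D=12), p = 0.772619, fail to reject H0.


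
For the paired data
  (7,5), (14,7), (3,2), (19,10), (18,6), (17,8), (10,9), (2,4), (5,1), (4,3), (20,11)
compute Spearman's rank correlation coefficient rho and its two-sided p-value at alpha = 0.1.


Step 1: Rank x and y separately (midranks; no ties here).
rank(x): 7->5, 14->7, 3->2, 19->10, 18->9, 17->8, 10->6, 2->1, 5->4, 4->3, 20->11
rank(y): 5->5, 7->7, 2->2, 10->10, 6->6, 8->8, 9->9, 4->4, 1->1, 3->3, 11->11
Step 2: d_i = R_x(i) - R_y(i); compute d_i^2.
  (5-5)^2=0, (7-7)^2=0, (2-2)^2=0, (10-10)^2=0, (9-6)^2=9, (8-8)^2=0, (6-9)^2=9, (1-4)^2=9, (4-1)^2=9, (3-3)^2=0, (11-11)^2=0
sum(d^2) = 36.
Step 3: rho = 1 - 6*36 / (11*(11^2 - 1)) = 1 - 216/1320 = 0.836364.
Step 4: Under H0, t = rho * sqrt((n-2)/(1-rho^2)) = 4.5772 ~ t(9).
Step 5: Two-sided p-value from the t-distribution with 9 df = 0.001333.
Step 6: alpha = 0.1. reject H0.

rho = 0.8364, p = 0.001333, reject H0 at alpha = 0.1.


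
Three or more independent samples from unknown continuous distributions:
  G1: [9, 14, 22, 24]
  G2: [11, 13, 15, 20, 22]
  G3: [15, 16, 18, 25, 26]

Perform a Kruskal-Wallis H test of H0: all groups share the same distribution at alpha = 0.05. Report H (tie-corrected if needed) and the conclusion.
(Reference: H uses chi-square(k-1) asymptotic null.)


Step 1: Combine all N = 14 observations and assign midranks.
sorted (value, group, rank): (9,G1,1), (11,G2,2), (13,G2,3), (14,G1,4), (15,G2,5.5), (15,G3,5.5), (16,G3,7), (18,G3,8), (20,G2,9), (22,G1,10.5), (22,G2,10.5), (24,G1,12), (25,G3,13), (26,G3,14)
Step 2: Sum ranks within each group.
R_1 = 27.5 (n_1 = 4)
R_2 = 30 (n_2 = 5)
R_3 = 47.5 (n_3 = 5)
Step 3: H = 12/(N(N+1)) * sum(R_i^2/n_i) - 3(N+1)
     = 12/(14*15) * (27.5^2/4 + 30^2/5 + 47.5^2/5) - 3*15
     = 0.057143 * 820.312 - 45
     = 1.875000.
Step 4: Ties present; correction factor C = 1 - 12/(14^3 - 14) = 0.995604. Corrected H = 1.875000 / 0.995604 = 1.883278.
Step 5: Under H0, H ~ chi^2(2); p-value = 0.389988.
Step 6: alpha = 0.05. fail to reject H0.

H = 1.8833, df = 2, p = 0.389988, fail to reject H0.


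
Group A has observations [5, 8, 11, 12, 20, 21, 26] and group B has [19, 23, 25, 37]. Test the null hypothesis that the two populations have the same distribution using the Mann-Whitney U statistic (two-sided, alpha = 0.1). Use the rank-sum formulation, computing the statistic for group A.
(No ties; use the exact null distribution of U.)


Step 1: Combine and sort all 11 observations; assign midranks.
sorted (value, group): (5,X), (8,X), (11,X), (12,X), (19,Y), (20,X), (21,X), (23,Y), (25,Y), (26,X), (37,Y)
ranks: 5->1, 8->2, 11->3, 12->4, 19->5, 20->6, 21->7, 23->8, 25->9, 26->10, 37->11
Step 2: Rank sum for X: R1 = 1 + 2 + 3 + 4 + 6 + 7 + 10 = 33.
Step 3: U_X = R1 - n1(n1+1)/2 = 33 - 7*8/2 = 33 - 28 = 5.
       U_Y = n1*n2 - U_X = 28 - 5 = 23.
Step 4: No ties, so the exact null distribution of U (based on enumerating the C(11,7) = 330 equally likely rank assignments) gives the two-sided p-value.
Step 5: p-value = 0.109091; compare to alpha = 0.1. fail to reject H0.

U_X = 5, p = 0.109091, fail to reject H0 at alpha = 0.1.


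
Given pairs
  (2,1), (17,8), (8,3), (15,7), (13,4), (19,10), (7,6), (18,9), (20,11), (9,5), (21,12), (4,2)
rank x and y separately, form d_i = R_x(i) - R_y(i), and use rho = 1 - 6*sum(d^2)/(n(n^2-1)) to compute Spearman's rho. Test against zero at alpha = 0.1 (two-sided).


Step 1: Rank x and y separately (midranks; no ties here).
rank(x): 2->1, 17->8, 8->4, 15->7, 13->6, 19->10, 7->3, 18->9, 20->11, 9->5, 21->12, 4->2
rank(y): 1->1, 8->8, 3->3, 7->7, 4->4, 10->10, 6->6, 9->9, 11->11, 5->5, 12->12, 2->2
Step 2: d_i = R_x(i) - R_y(i); compute d_i^2.
  (1-1)^2=0, (8-8)^2=0, (4-3)^2=1, (7-7)^2=0, (6-4)^2=4, (10-10)^2=0, (3-6)^2=9, (9-9)^2=0, (11-11)^2=0, (5-5)^2=0, (12-12)^2=0, (2-2)^2=0
sum(d^2) = 14.
Step 3: rho = 1 - 6*14 / (12*(12^2 - 1)) = 1 - 84/1716 = 0.951049.
Step 4: Under H0, t = rho * sqrt((n-2)/(1-rho^2)) = 9.7317 ~ t(10).
Step 5: Two-sided p-value from the t-distribution with 10 df = 0.000002.
Step 6: alpha = 0.1. reject H0.

rho = 0.9510, p = 0.000002, reject H0 at alpha = 0.1.


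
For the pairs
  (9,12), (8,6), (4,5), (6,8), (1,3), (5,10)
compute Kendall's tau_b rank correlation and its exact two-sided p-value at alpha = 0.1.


Step 1: Enumerate the 15 unordered pairs (i,j) with i<j and classify each by sign(x_j-x_i) * sign(y_j-y_i).
  (1,2):dx=-1,dy=-6->C; (1,3):dx=-5,dy=-7->C; (1,4):dx=-3,dy=-4->C; (1,5):dx=-8,dy=-9->C
  (1,6):dx=-4,dy=-2->C; (2,3):dx=-4,dy=-1->C; (2,4):dx=-2,dy=+2->D; (2,5):dx=-7,dy=-3->C
  (2,6):dx=-3,dy=+4->D; (3,4):dx=+2,dy=+3->C; (3,5):dx=-3,dy=-2->C; (3,6):dx=+1,dy=+5->C
  (4,5):dx=-5,dy=-5->C; (4,6):dx=-1,dy=+2->D; (5,6):dx=+4,dy=+7->C
Step 2: C = 12, D = 3, total pairs = 15.
Step 3: tau = (C - D)/(n(n-1)/2) = (12 - 3)/15 = 0.600000.
Step 4: Exact two-sided p-value (enumerate n! = 720 permutations of y under H0): p = 0.136111.
Step 5: alpha = 0.1. fail to reject H0.

tau_b = 0.6000 (C=12, D=3), p = 0.136111, fail to reject H0.


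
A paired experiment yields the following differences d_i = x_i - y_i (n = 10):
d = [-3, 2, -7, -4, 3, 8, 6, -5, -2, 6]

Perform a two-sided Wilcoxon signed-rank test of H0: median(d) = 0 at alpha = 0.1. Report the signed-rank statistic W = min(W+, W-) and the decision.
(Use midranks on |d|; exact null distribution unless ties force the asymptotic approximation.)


Step 1: Drop any zero differences (none here) and take |d_i|.
|d| = [3, 2, 7, 4, 3, 8, 6, 5, 2, 6]
Step 2: Midrank |d_i| (ties get averaged ranks).
ranks: |3|->3.5, |2|->1.5, |7|->9, |4|->5, |3|->3.5, |8|->10, |6|->7.5, |5|->6, |2|->1.5, |6|->7.5
Step 3: Attach original signs; sum ranks with positive sign and with negative sign.
W+ = 1.5 + 3.5 + 10 + 7.5 + 7.5 = 30
W- = 3.5 + 9 + 5 + 6 + 1.5 = 25
(Check: W+ + W- = 55 should equal n(n+1)/2 = 55.)
Step 4: Test statistic W = min(W+, W-) = 25.
Step 5: Ties in |d|, so use the tie-corrected normal approximation.
        E[W] = n(n+1)/4 = 10*11/4 = 27.5.
        Tie groups: |d|=2 (t=2), |d|=3 (t=2), |d|=6 (t=2); sum(t^3 - t) = 18.
        Var[W] = n(n+1)(2n+1)/24 - sum(t^3-t)/48 = 2310/24 - 18/48 = 95.875.
        z = (W - E[W]) / sqrt(Var[W]) = (25 - 27.5) / 9.7916 = -0.2553.
        Two-sided p = 2*Phi(z) = 0.798475.
Step 6: alpha = 0.1. fail to reject H0.

W+ = 30, W- = 25, W = min = 25, p = 0.798475, fail to reject H0.


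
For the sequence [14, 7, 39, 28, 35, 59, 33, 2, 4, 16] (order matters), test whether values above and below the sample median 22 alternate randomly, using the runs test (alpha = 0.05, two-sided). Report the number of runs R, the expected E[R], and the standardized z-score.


Step 1: Compute median = 22; label A = above, B = below.
Labels in order: BBAAAAABBB  (n_A = 5, n_B = 5)
Step 2: Count runs R = 3.
Step 3: Under H0 (random ordering), E[R] = 2*n_A*n_B/(n_A+n_B) + 1 = 2*5*5/10 + 1 = 6.0000.
        Var[R] = 2*n_A*n_B*(2*n_A*n_B - n_A - n_B) / ((n_A+n_B)^2 * (n_A+n_B-1)) = 2000/900 = 2.2222.
        SD[R] = 1.4907.
Step 4: Continuity-corrected z = (R + 0.5 - E[R]) / SD[R] = (3 + 0.5 - 6.0000) / 1.4907 = -1.6771.
Step 5: Two-sided p-value via normal approximation = 2*(1 - Phi(|z|)) = 0.093533.
Step 6: alpha = 0.05. fail to reject H0.

R = 3, z = -1.6771, p = 0.093533, fail to reject H0.


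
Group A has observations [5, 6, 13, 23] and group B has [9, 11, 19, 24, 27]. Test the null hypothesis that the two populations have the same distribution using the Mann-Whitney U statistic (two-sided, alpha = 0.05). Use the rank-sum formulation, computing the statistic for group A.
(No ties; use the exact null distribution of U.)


Step 1: Combine and sort all 9 observations; assign midranks.
sorted (value, group): (5,X), (6,X), (9,Y), (11,Y), (13,X), (19,Y), (23,X), (24,Y), (27,Y)
ranks: 5->1, 6->2, 9->3, 11->4, 13->5, 19->6, 23->7, 24->8, 27->9
Step 2: Rank sum for X: R1 = 1 + 2 + 5 + 7 = 15.
Step 3: U_X = R1 - n1(n1+1)/2 = 15 - 4*5/2 = 15 - 10 = 5.
       U_Y = n1*n2 - U_X = 20 - 5 = 15.
Step 4: No ties, so the exact null distribution of U (based on enumerating the C(9,4) = 126 equally likely rank assignments) gives the two-sided p-value.
Step 5: p-value = 0.285714; compare to alpha = 0.05. fail to reject H0.

U_X = 5, p = 0.285714, fail to reject H0 at alpha = 0.05.


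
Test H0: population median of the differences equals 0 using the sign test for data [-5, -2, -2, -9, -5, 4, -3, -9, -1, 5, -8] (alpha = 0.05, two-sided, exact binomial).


Step 1: Discard zero differences. Original n = 11; n_eff = number of nonzero differences = 11.
Nonzero differences (with sign): -5, -2, -2, -9, -5, +4, -3, -9, -1, +5, -8
Step 2: Count signs: positive = 2, negative = 9.
Step 3: Under H0: P(positive) = 0.5, so the number of positives S ~ Bin(11, 0.5).
Step 4: Two-sided exact p-value = sum of Bin(11,0.5) probabilities at or below the observed probability = 0.065430.
Step 5: alpha = 0.05. fail to reject H0.

n_eff = 11, pos = 2, neg = 9, p = 0.065430, fail to reject H0.


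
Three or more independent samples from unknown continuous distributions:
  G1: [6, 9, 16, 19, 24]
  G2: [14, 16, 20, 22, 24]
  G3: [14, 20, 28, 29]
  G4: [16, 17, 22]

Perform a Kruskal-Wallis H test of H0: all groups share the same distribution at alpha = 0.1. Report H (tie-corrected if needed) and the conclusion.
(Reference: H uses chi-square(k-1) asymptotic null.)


Step 1: Combine all N = 17 observations and assign midranks.
sorted (value, group, rank): (6,G1,1), (9,G1,2), (14,G2,3.5), (14,G3,3.5), (16,G1,6), (16,G2,6), (16,G4,6), (17,G4,8), (19,G1,9), (20,G2,10.5), (20,G3,10.5), (22,G2,12.5), (22,G4,12.5), (24,G1,14.5), (24,G2,14.5), (28,G3,16), (29,G3,17)
Step 2: Sum ranks within each group.
R_1 = 32.5 (n_1 = 5)
R_2 = 47 (n_2 = 5)
R_3 = 47 (n_3 = 4)
R_4 = 26.5 (n_4 = 3)
Step 3: H = 12/(N(N+1)) * sum(R_i^2/n_i) - 3(N+1)
     = 12/(17*18) * (32.5^2/5 + 47^2/5 + 47^2/4 + 26.5^2/3) - 3*18
     = 0.039216 * 1439.38 - 54
     = 2.446405.
Step 4: Ties present; correction factor C = 1 - 48/(17^3 - 17) = 0.990196. Corrected H = 2.446405 / 0.990196 = 2.470627.
Step 5: Under H0, H ~ chi^2(3); p-value = 0.480623.
Step 6: alpha = 0.1. fail to reject H0.

H = 2.4706, df = 3, p = 0.480623, fail to reject H0.


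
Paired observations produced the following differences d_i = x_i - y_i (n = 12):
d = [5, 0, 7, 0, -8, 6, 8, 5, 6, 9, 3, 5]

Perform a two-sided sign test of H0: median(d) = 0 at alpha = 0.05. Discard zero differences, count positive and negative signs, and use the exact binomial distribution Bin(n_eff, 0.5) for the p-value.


Step 1: Discard zero differences. Original n = 12; n_eff = number of nonzero differences = 10.
Nonzero differences (with sign): +5, +7, -8, +6, +8, +5, +6, +9, +3, +5
Step 2: Count signs: positive = 9, negative = 1.
Step 3: Under H0: P(positive) = 0.5, so the number of positives S ~ Bin(10, 0.5).
Step 4: Two-sided exact p-value = sum of Bin(10,0.5) probabilities at or below the observed probability = 0.021484.
Step 5: alpha = 0.05. reject H0.

n_eff = 10, pos = 9, neg = 1, p = 0.021484, reject H0.


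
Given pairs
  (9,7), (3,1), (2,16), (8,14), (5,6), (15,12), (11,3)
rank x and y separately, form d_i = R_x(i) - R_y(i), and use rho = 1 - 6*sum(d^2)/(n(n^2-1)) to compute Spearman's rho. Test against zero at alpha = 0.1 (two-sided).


Step 1: Rank x and y separately (midranks; no ties here).
rank(x): 9->5, 3->2, 2->1, 8->4, 5->3, 15->7, 11->6
rank(y): 7->4, 1->1, 16->7, 14->6, 6->3, 12->5, 3->2
Step 2: d_i = R_x(i) - R_y(i); compute d_i^2.
  (5-4)^2=1, (2-1)^2=1, (1-7)^2=36, (4-6)^2=4, (3-3)^2=0, (7-5)^2=4, (6-2)^2=16
sum(d^2) = 62.
Step 3: rho = 1 - 6*62 / (7*(7^2 - 1)) = 1 - 372/336 = -0.107143.
Step 4: Under H0, t = rho * sqrt((n-2)/(1-rho^2)) = -0.2410 ~ t(5).
Step 5: Two-sided p-value from the t-distribution with 5 df = 0.819151.
Step 6: alpha = 0.1. fail to reject H0.

rho = -0.1071, p = 0.819151, fail to reject H0 at alpha = 0.1.


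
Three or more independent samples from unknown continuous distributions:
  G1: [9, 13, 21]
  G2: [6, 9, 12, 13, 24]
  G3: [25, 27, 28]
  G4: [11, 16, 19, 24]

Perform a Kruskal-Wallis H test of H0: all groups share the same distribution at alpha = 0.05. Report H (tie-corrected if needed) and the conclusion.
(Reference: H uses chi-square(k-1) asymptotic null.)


Step 1: Combine all N = 15 observations and assign midranks.
sorted (value, group, rank): (6,G2,1), (9,G1,2.5), (9,G2,2.5), (11,G4,4), (12,G2,5), (13,G1,6.5), (13,G2,6.5), (16,G4,8), (19,G4,9), (21,G1,10), (24,G2,11.5), (24,G4,11.5), (25,G3,13), (27,G3,14), (28,G3,15)
Step 2: Sum ranks within each group.
R_1 = 19 (n_1 = 3)
R_2 = 26.5 (n_2 = 5)
R_3 = 42 (n_3 = 3)
R_4 = 32.5 (n_4 = 4)
Step 3: H = 12/(N(N+1)) * sum(R_i^2/n_i) - 3(N+1)
     = 12/(15*16) * (19^2/3 + 26.5^2/5 + 42^2/3 + 32.5^2/4) - 3*16
     = 0.050000 * 1112.85 - 48
     = 7.642292.
Step 4: Ties present; correction factor C = 1 - 18/(15^3 - 15) = 0.994643. Corrected H = 7.642292 / 0.994643 = 7.683453.
Step 5: Under H0, H ~ chi^2(3); p-value = 0.053027.
Step 6: alpha = 0.05. fail to reject H0.

H = 7.6835, df = 3, p = 0.053027, fail to reject H0.


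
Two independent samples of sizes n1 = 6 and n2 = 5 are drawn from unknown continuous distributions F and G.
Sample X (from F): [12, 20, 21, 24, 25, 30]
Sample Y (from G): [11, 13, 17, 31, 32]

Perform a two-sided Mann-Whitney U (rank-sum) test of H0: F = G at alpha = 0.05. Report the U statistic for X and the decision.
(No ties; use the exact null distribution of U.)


Step 1: Combine and sort all 11 observations; assign midranks.
sorted (value, group): (11,Y), (12,X), (13,Y), (17,Y), (20,X), (21,X), (24,X), (25,X), (30,X), (31,Y), (32,Y)
ranks: 11->1, 12->2, 13->3, 17->4, 20->5, 21->6, 24->7, 25->8, 30->9, 31->10, 32->11
Step 2: Rank sum for X: R1 = 2 + 5 + 6 + 7 + 8 + 9 = 37.
Step 3: U_X = R1 - n1(n1+1)/2 = 37 - 6*7/2 = 37 - 21 = 16.
       U_Y = n1*n2 - U_X = 30 - 16 = 14.
Step 4: No ties, so the exact null distribution of U (based on enumerating the C(11,6) = 462 equally likely rank assignments) gives the two-sided p-value.
Step 5: p-value = 0.930736; compare to alpha = 0.05. fail to reject H0.

U_X = 16, p = 0.930736, fail to reject H0 at alpha = 0.05.


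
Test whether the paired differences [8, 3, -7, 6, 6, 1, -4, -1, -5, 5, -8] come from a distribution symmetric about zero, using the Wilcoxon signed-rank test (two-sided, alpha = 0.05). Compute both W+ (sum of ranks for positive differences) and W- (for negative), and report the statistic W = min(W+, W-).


Step 1: Drop any zero differences (none here) and take |d_i|.
|d| = [8, 3, 7, 6, 6, 1, 4, 1, 5, 5, 8]
Step 2: Midrank |d_i| (ties get averaged ranks).
ranks: |8|->10.5, |3|->3, |7|->9, |6|->7.5, |6|->7.5, |1|->1.5, |4|->4, |1|->1.5, |5|->5.5, |5|->5.5, |8|->10.5
Step 3: Attach original signs; sum ranks with positive sign and with negative sign.
W+ = 10.5 + 3 + 7.5 + 7.5 + 1.5 + 5.5 = 35.5
W- = 9 + 4 + 1.5 + 5.5 + 10.5 = 30.5
(Check: W+ + W- = 66 should equal n(n+1)/2 = 66.)
Step 4: Test statistic W = min(W+, W-) = 30.5.
Step 5: Ties in |d|, so use the tie-corrected normal approximation.
        E[W] = n(n+1)/4 = 11*12/4 = 33.
        Tie groups: |d|=1 (t=2), |d|=5 (t=2), |d|=6 (t=2), |d|=8 (t=2); sum(t^3 - t) = 24.
        Var[W] = n(n+1)(2n+1)/24 - sum(t^3-t)/48 = 3036/24 - 24/48 = 126.
        z = (W - E[W]) / sqrt(Var[W]) = (30.5 - 33) / 11.2250 = -0.2227.
        Two-sided p = 2*Phi(z) = 0.823755.
Step 6: alpha = 0.05. fail to reject H0.

W+ = 35.5, W- = 30.5, W = min = 30.5, p = 0.823755, fail to reject H0.


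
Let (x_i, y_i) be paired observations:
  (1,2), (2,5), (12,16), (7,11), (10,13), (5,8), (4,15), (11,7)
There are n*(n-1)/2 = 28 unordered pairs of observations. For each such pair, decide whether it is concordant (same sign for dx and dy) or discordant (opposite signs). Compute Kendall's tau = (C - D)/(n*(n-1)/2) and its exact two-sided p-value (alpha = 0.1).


Step 1: Enumerate the 28 unordered pairs (i,j) with i<j and classify each by sign(x_j-x_i) * sign(y_j-y_i).
  (1,2):dx=+1,dy=+3->C; (1,3):dx=+11,dy=+14->C; (1,4):dx=+6,dy=+9->C; (1,5):dx=+9,dy=+11->C
  (1,6):dx=+4,dy=+6->C; (1,7):dx=+3,dy=+13->C; (1,8):dx=+10,dy=+5->C; (2,3):dx=+10,dy=+11->C
  (2,4):dx=+5,dy=+6->C; (2,5):dx=+8,dy=+8->C; (2,6):dx=+3,dy=+3->C; (2,7):dx=+2,dy=+10->C
  (2,8):dx=+9,dy=+2->C; (3,4):dx=-5,dy=-5->C; (3,5):dx=-2,dy=-3->C; (3,6):dx=-7,dy=-8->C
  (3,7):dx=-8,dy=-1->C; (3,8):dx=-1,dy=-9->C; (4,5):dx=+3,dy=+2->C; (4,6):dx=-2,dy=-3->C
  (4,7):dx=-3,dy=+4->D; (4,8):dx=+4,dy=-4->D; (5,6):dx=-5,dy=-5->C; (5,7):dx=-6,dy=+2->D
  (5,8):dx=+1,dy=-6->D; (6,7):dx=-1,dy=+7->D; (6,8):dx=+6,dy=-1->D; (7,8):dx=+7,dy=-8->D
Step 2: C = 21, D = 7, total pairs = 28.
Step 3: tau = (C - D)/(n(n-1)/2) = (21 - 7)/28 = 0.500000.
Step 4: Exact two-sided p-value (enumerate n! = 40320 permutations of y under H0): p = 0.108681.
Step 5: alpha = 0.1. fail to reject H0.

tau_b = 0.5000 (C=21, D=7), p = 0.108681, fail to reject H0.


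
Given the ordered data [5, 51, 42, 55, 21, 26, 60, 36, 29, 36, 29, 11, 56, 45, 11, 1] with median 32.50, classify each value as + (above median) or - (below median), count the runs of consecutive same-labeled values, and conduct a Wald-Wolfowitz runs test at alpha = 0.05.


Step 1: Compute median = 32.50; label A = above, B = below.
Labels in order: BAAABBAABABBAABB  (n_A = 8, n_B = 8)
Step 2: Count runs R = 9.
Step 3: Under H0 (random ordering), E[R] = 2*n_A*n_B/(n_A+n_B) + 1 = 2*8*8/16 + 1 = 9.0000.
        Var[R] = 2*n_A*n_B*(2*n_A*n_B - n_A - n_B) / ((n_A+n_B)^2 * (n_A+n_B-1)) = 14336/3840 = 3.7333.
        SD[R] = 1.9322.
Step 4: R = E[R], so z = 0 with no continuity correction.
Step 5: Two-sided p-value via normal approximation = 2*(1 - Phi(|z|)) = 1.000000.
Step 6: alpha = 0.05. fail to reject H0.

R = 9, z = 0.0000, p = 1.000000, fail to reject H0.


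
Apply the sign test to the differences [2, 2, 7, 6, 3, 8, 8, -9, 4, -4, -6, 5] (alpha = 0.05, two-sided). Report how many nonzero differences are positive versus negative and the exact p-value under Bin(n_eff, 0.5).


Step 1: Discard zero differences. Original n = 12; n_eff = number of nonzero differences = 12.
Nonzero differences (with sign): +2, +2, +7, +6, +3, +8, +8, -9, +4, -4, -6, +5
Step 2: Count signs: positive = 9, negative = 3.
Step 3: Under H0: P(positive) = 0.5, so the number of positives S ~ Bin(12, 0.5).
Step 4: Two-sided exact p-value = sum of Bin(12,0.5) probabilities at or below the observed probability = 0.145996.
Step 5: alpha = 0.05. fail to reject H0.

n_eff = 12, pos = 9, neg = 3, p = 0.145996, fail to reject H0.


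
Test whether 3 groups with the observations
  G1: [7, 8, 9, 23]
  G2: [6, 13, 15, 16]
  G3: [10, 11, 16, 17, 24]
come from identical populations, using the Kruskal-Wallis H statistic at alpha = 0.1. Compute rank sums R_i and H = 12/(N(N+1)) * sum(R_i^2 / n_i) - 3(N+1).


Step 1: Combine all N = 13 observations and assign midranks.
sorted (value, group, rank): (6,G2,1), (7,G1,2), (8,G1,3), (9,G1,4), (10,G3,5), (11,G3,6), (13,G2,7), (15,G2,8), (16,G2,9.5), (16,G3,9.5), (17,G3,11), (23,G1,12), (24,G3,13)
Step 2: Sum ranks within each group.
R_1 = 21 (n_1 = 4)
R_2 = 25.5 (n_2 = 4)
R_3 = 44.5 (n_3 = 5)
Step 3: H = 12/(N(N+1)) * sum(R_i^2/n_i) - 3(N+1)
     = 12/(13*14) * (21^2/4 + 25.5^2/4 + 44.5^2/5) - 3*14
     = 0.065934 * 668.862 - 42
     = 2.100824.
Step 4: Ties present; correction factor C = 1 - 6/(13^3 - 13) = 0.997253. Corrected H = 2.100824 / 0.997253 = 2.106612.
Step 5: Under H0, H ~ chi^2(2); p-value = 0.348783.
Step 6: alpha = 0.1. fail to reject H0.

H = 2.1066, df = 2, p = 0.348783, fail to reject H0.


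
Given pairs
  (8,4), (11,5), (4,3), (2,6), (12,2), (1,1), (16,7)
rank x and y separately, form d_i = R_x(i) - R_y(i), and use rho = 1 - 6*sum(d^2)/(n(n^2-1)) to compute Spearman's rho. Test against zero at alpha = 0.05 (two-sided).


Step 1: Rank x and y separately (midranks; no ties here).
rank(x): 8->4, 11->5, 4->3, 2->2, 12->6, 1->1, 16->7
rank(y): 4->4, 5->5, 3->3, 6->6, 2->2, 1->1, 7->7
Step 2: d_i = R_x(i) - R_y(i); compute d_i^2.
  (4-4)^2=0, (5-5)^2=0, (3-3)^2=0, (2-6)^2=16, (6-2)^2=16, (1-1)^2=0, (7-7)^2=0
sum(d^2) = 32.
Step 3: rho = 1 - 6*32 / (7*(7^2 - 1)) = 1 - 192/336 = 0.428571.
Step 4: Under H0, t = rho * sqrt((n-2)/(1-rho^2)) = 1.0607 ~ t(5).
Step 5: Two-sided p-value from the t-distribution with 5 df = 0.337368.
Step 6: alpha = 0.05. fail to reject H0.

rho = 0.4286, p = 0.337368, fail to reject H0 at alpha = 0.05.


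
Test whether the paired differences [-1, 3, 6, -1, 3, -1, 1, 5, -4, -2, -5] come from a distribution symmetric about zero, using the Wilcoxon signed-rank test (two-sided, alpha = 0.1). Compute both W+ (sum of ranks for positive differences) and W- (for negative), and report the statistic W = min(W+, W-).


Step 1: Drop any zero differences (none here) and take |d_i|.
|d| = [1, 3, 6, 1, 3, 1, 1, 5, 4, 2, 5]
Step 2: Midrank |d_i| (ties get averaged ranks).
ranks: |1|->2.5, |3|->6.5, |6|->11, |1|->2.5, |3|->6.5, |1|->2.5, |1|->2.5, |5|->9.5, |4|->8, |2|->5, |5|->9.5
Step 3: Attach original signs; sum ranks with positive sign and with negative sign.
W+ = 6.5 + 11 + 6.5 + 2.5 + 9.5 = 36
W- = 2.5 + 2.5 + 2.5 + 8 + 5 + 9.5 = 30
(Check: W+ + W- = 66 should equal n(n+1)/2 = 66.)
Step 4: Test statistic W = min(W+, W-) = 30.
Step 5: Ties in |d|, so use the tie-corrected normal approximation.
        E[W] = n(n+1)/4 = 11*12/4 = 33.
        Tie groups: |d|=1 (t=4), |d|=3 (t=2), |d|=5 (t=2); sum(t^3 - t) = 72.
        Var[W] = n(n+1)(2n+1)/24 - sum(t^3-t)/48 = 3036/24 - 72/48 = 125.
        z = (W - E[W]) / sqrt(Var[W]) = (30 - 33) / 11.1803 = -0.2683.
        Two-sided p = 2*Phi(z) = 0.788447.
Step 6: alpha = 0.1. fail to reject H0.

W+ = 36, W- = 30, W = min = 30, p = 0.788447, fail to reject H0.


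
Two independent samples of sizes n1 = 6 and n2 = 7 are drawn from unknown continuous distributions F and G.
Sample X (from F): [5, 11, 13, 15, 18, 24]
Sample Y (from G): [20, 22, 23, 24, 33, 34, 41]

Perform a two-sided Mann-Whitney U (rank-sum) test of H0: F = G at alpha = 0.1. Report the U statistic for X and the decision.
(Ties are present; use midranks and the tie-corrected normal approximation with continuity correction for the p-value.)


Step 1: Combine and sort all 13 observations; assign midranks.
sorted (value, group): (5,X), (11,X), (13,X), (15,X), (18,X), (20,Y), (22,Y), (23,Y), (24,X), (24,Y), (33,Y), (34,Y), (41,Y)
ranks: 5->1, 11->2, 13->3, 15->4, 18->5, 20->6, 22->7, 23->8, 24->9.5, 24->9.5, 33->11, 34->12, 41->13
Step 2: Rank sum for X: R1 = 1 + 2 + 3 + 4 + 5 + 9.5 = 24.5.
Step 3: U_X = R1 - n1(n1+1)/2 = 24.5 - 6*7/2 = 24.5 - 21 = 3.5.
       U_Y = n1*n2 - U_X = 42 - 3.5 = 38.5.
Step 4: Ties are present, so use the tie-corrected normal approximation (with continuity correction) for the p-value.
Step 5: p-value = 0.015019; compare to alpha = 0.1. reject H0.

U_X = 3.5, p = 0.015019, reject H0 at alpha = 0.1.


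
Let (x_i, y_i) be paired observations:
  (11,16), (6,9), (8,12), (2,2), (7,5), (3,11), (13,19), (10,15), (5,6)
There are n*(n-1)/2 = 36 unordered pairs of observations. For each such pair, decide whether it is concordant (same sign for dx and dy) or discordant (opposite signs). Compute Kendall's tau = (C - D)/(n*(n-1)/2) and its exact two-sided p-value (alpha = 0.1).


Step 1: Enumerate the 36 unordered pairs (i,j) with i<j and classify each by sign(x_j-x_i) * sign(y_j-y_i).
  (1,2):dx=-5,dy=-7->C; (1,3):dx=-3,dy=-4->C; (1,4):dx=-9,dy=-14->C; (1,5):dx=-4,dy=-11->C
  (1,6):dx=-8,dy=-5->C; (1,7):dx=+2,dy=+3->C; (1,8):dx=-1,dy=-1->C; (1,9):dx=-6,dy=-10->C
  (2,3):dx=+2,dy=+3->C; (2,4):dx=-4,dy=-7->C; (2,5):dx=+1,dy=-4->D; (2,6):dx=-3,dy=+2->D
  (2,7):dx=+7,dy=+10->C; (2,8):dx=+4,dy=+6->C; (2,9):dx=-1,dy=-3->C; (3,4):dx=-6,dy=-10->C
  (3,5):dx=-1,dy=-7->C; (3,6):dx=-5,dy=-1->C; (3,7):dx=+5,dy=+7->C; (3,8):dx=+2,dy=+3->C
  (3,9):dx=-3,dy=-6->C; (4,5):dx=+5,dy=+3->C; (4,6):dx=+1,dy=+9->C; (4,7):dx=+11,dy=+17->C
  (4,8):dx=+8,dy=+13->C; (4,9):dx=+3,dy=+4->C; (5,6):dx=-4,dy=+6->D; (5,7):dx=+6,dy=+14->C
  (5,8):dx=+3,dy=+10->C; (5,9):dx=-2,dy=+1->D; (6,7):dx=+10,dy=+8->C; (6,8):dx=+7,dy=+4->C
  (6,9):dx=+2,dy=-5->D; (7,8):dx=-3,dy=-4->C; (7,9):dx=-8,dy=-13->C; (8,9):dx=-5,dy=-9->C
Step 2: C = 31, D = 5, total pairs = 36.
Step 3: tau = (C - D)/(n(n-1)/2) = (31 - 5)/36 = 0.722222.
Step 4: Exact two-sided p-value (enumerate n! = 362880 permutations of y under H0): p = 0.005886.
Step 5: alpha = 0.1. reject H0.

tau_b = 0.7222 (C=31, D=5), p = 0.005886, reject H0.


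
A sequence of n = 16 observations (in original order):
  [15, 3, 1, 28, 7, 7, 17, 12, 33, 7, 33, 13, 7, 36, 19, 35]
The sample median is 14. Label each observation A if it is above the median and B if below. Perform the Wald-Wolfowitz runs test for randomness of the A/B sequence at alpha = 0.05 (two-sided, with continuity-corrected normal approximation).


Step 1: Compute median = 14; label A = above, B = below.
Labels in order: ABBABBABABABBAAA  (n_A = 8, n_B = 8)
Step 2: Count runs R = 11.
Step 3: Under H0 (random ordering), E[R] = 2*n_A*n_B/(n_A+n_B) + 1 = 2*8*8/16 + 1 = 9.0000.
        Var[R] = 2*n_A*n_B*(2*n_A*n_B - n_A - n_B) / ((n_A+n_B)^2 * (n_A+n_B-1)) = 14336/3840 = 3.7333.
        SD[R] = 1.9322.
Step 4: Continuity-corrected z = (R - 0.5 - E[R]) / SD[R] = (11 - 0.5 - 9.0000) / 1.9322 = 0.7763.
Step 5: Two-sided p-value via normal approximation = 2*(1 - Phi(|z|)) = 0.437558.
Step 6: alpha = 0.05. fail to reject H0.

R = 11, z = 0.7763, p = 0.437558, fail to reject H0.


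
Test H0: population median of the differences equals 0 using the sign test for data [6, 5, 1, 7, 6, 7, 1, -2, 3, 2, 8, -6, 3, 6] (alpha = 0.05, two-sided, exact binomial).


Step 1: Discard zero differences. Original n = 14; n_eff = number of nonzero differences = 14.
Nonzero differences (with sign): +6, +5, +1, +7, +6, +7, +1, -2, +3, +2, +8, -6, +3, +6
Step 2: Count signs: positive = 12, negative = 2.
Step 3: Under H0: P(positive) = 0.5, so the number of positives S ~ Bin(14, 0.5).
Step 4: Two-sided exact p-value = sum of Bin(14,0.5) probabilities at or below the observed probability = 0.012939.
Step 5: alpha = 0.05. reject H0.

n_eff = 14, pos = 12, neg = 2, p = 0.012939, reject H0.
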